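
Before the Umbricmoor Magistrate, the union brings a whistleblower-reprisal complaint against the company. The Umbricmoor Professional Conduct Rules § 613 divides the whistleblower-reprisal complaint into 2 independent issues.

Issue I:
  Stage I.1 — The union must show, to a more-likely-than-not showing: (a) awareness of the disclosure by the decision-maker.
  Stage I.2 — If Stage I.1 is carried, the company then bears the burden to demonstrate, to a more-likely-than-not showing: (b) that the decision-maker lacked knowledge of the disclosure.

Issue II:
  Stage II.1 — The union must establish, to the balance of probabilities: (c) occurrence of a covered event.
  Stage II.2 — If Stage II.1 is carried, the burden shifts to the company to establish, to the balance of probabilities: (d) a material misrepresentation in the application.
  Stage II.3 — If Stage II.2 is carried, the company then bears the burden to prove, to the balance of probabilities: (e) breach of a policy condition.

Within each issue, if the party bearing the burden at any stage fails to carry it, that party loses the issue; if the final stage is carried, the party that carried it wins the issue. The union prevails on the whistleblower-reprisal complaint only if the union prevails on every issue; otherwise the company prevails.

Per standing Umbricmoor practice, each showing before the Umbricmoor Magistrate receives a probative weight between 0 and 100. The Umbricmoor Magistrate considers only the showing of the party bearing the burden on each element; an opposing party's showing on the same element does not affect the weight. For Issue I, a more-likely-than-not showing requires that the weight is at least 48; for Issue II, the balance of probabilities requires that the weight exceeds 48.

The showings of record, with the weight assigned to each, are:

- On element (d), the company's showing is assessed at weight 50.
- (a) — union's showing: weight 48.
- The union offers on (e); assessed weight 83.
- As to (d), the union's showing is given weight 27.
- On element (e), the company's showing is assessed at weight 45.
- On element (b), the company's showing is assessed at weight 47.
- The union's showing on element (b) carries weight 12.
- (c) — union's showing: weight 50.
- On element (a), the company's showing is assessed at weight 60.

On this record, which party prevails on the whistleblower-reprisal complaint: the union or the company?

— Issue I —
Stage I.1 — burden on union; standard: a more-likely-than-not showing (weight is at least 48).
    (a): 48 (company's 60 disregarded) ≥ 48 [met]
  Stage I.1 is satisfied; the onus moves to the company.
Stage I.2 — burden on company; standard: a more-likely-than-not showing (weight is at least 48).
    (b): 47 (union's 12 disregarded) < 48 [not met]
  Not every element is met, so the company fails to carry Stage I.2.
So the union prevails on this issue.
— Issue II —
Stage II.1 — burden on union; standard: the balance of probabilities (weight exceeds 48).
    (c): 50 > 48 [met]
  Stage II.1 carried; the burden shifts to the company.
Stage II.2 — burden on company; standard: the balance of probabilities (weight exceeds 48).
    (d): 50 (union's 27 disregarded) > 48 [met]
  All elements met. The company retains the burden for Stage II.3.
Stage II.3 — burden on company; standard: the balance of probabilities (weight exceeds 48).
    (e): 45 (union's 83 disregarded) ≤ 48 [not met]
  Not every element is met, so the company fails to carry Stage II.3.
So the union prevails on this issue.
Per-issue: Issue I → union; Issue II → union. The union must prevail on every issue; overall, the union prevails.

union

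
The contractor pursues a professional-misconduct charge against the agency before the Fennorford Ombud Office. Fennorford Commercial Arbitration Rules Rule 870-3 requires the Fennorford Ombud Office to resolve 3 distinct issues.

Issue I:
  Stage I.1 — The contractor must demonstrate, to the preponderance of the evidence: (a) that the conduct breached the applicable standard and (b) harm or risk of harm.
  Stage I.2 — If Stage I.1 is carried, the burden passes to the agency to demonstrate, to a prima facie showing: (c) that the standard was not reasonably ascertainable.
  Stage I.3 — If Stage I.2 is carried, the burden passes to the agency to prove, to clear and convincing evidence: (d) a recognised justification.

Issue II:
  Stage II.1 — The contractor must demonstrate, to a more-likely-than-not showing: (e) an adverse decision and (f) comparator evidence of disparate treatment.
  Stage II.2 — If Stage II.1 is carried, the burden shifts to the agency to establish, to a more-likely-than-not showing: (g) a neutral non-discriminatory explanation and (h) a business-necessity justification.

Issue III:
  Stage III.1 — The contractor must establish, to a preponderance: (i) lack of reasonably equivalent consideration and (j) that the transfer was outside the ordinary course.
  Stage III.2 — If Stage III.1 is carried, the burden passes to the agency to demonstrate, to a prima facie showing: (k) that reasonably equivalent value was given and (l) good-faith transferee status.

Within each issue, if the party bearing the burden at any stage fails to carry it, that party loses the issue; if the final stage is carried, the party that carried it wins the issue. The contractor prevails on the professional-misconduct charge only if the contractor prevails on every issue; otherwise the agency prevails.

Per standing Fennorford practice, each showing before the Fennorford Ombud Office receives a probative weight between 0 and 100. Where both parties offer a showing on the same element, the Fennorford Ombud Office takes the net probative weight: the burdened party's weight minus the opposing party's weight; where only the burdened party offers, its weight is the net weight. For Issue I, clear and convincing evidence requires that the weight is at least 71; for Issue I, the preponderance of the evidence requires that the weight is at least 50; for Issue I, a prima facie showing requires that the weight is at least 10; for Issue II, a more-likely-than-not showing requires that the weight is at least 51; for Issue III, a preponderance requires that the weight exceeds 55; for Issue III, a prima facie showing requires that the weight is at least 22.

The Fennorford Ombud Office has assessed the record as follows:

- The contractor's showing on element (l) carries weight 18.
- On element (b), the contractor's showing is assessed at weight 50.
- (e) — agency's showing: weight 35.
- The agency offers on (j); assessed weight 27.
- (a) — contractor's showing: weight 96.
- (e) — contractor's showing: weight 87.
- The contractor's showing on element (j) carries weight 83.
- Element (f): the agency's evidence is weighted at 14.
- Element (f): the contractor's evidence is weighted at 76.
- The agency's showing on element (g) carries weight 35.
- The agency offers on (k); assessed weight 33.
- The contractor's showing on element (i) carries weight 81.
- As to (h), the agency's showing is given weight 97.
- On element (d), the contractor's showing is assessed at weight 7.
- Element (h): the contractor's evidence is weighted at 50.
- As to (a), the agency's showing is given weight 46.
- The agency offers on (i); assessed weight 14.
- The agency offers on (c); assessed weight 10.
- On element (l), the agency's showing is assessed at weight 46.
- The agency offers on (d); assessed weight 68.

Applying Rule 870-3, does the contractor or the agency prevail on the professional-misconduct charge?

— Issue I —
Stage I.1 (contractor, the preponderance of the evidence, weight is at least 50): (a) net 96−46=50 ≥ 50 — meets; (b) 50 ≥ 50 — meets.
  All elements met. The burden passes to the agency.
Stage I.2 (agency, a prima facie showing, weight is at least 10): (c) 10 ≥ 10 — meets.
  Stage I.2 is satisfied; the agency continues to bear the burden.
Stage I.3 (agency, clear and convincing evidence, weight is at least 71): (d) net 68−7=61 < 71 — fails.
  The agency does not carry Stage I.3.
The analysis ends at Stage I.3; the contractor prevails on this issue.
— Issue II —
Stage II.1 — burden on contractor; standard: a more-likely-than-not showing (weight is at least 51).
    (e): 87 − 35 = 52 ≥ 51 [met]
    (f): 76 − 14 = 62 ≥ 51 [met]
  Stage II.1 carried; the burden shifts to the agency.
Stage II.2 — burden on agency; standard: a more-likely-than-not showing (weight is at least 51).
    (g): 35 < 51 [not met]
    (h): 97 − 50 = 47 < 51 [not met]
  The agency does not carry Stage II.2.
So the contractor prevails on this issue.
— Issue III —
Stage III.1 — burden on contractor; standard: a preponderance (weight exceeds 55).
    (i): 81 − 14 = 67 > 55 [met]
    (j): 83 − 27 = 56 > 55 [met]
  Stage III.1 carried; the burden shifts to the agency.
Stage III.2 — burden on agency; standard: a prima facie showing (weight is at least 22).
    (k): 33 ≥ 22 [met]
    (l): 46 − 18 = 28 ≥ 22 [met]
  All elements met at the final stage.
With every stage satisfied, the agency prevails on this issue.
Per-issue: Issue I → contractor; Issue II → contractor; Issue III → agency. The contractor must prevail on every issue; overall, the agency prevails.

agency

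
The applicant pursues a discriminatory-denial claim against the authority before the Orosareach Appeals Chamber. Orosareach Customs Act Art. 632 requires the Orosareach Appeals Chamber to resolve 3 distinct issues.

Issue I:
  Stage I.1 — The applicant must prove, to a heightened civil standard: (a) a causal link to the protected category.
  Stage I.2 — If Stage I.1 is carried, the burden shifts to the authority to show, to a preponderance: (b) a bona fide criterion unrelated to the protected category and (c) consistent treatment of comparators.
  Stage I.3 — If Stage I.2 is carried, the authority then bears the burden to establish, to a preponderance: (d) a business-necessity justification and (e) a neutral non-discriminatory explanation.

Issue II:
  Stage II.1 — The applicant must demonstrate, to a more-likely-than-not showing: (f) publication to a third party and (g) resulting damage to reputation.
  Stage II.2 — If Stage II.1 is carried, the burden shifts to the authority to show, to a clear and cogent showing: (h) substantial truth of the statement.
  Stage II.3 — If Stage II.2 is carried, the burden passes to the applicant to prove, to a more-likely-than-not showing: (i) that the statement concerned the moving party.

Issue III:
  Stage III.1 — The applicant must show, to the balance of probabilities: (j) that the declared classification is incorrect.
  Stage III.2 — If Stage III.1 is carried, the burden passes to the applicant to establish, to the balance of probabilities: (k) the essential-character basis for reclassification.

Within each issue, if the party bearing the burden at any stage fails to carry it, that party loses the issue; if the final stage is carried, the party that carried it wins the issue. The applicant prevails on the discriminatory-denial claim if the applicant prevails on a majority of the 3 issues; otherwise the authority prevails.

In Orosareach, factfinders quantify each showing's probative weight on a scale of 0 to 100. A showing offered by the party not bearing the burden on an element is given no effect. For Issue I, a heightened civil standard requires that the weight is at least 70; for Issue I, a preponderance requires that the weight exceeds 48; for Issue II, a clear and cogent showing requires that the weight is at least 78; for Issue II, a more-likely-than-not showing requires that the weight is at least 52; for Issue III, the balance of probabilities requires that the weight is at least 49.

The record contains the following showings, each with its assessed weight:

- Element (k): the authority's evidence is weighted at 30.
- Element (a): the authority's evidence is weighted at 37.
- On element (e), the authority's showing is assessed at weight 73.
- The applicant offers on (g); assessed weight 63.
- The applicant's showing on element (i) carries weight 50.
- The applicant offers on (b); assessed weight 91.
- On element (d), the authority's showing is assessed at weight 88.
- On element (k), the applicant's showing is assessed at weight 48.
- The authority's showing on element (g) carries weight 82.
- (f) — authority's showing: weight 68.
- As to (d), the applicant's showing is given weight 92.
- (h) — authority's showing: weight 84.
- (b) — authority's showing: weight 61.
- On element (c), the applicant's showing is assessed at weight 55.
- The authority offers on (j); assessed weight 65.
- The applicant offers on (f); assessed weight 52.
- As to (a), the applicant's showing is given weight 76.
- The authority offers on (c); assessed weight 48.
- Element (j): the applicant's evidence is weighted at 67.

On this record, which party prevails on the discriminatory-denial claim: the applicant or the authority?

— Issue I —
At Stage I.1 the applicant must meet a heightened civil standard (weight is at least 70): on (a) the weight is 76 (the authority's 37 is given no effect), which does reach 70, so (a) meets the standard.
  All elements met. The burden passes to the authority.
At Stage I.2 the authority must meet a preponderance (weight exceeds 48): on (b) the weight is 61 (the applicant's 91 is given no effect), > 48, so (b) meets the standard; on (c) the weight is 48 (the applicant's 55 is given no effect), which does not exceed 48, so (c) does not meet the standard.
  The authority does not carry Stage I.2.
So the applicant prevails on this issue.
— Issue II —
At Stage II.1 the applicant must meet a more-likely-than-not showing (weight is at least 52): on (f) the weight is 52 (the authority's 68 is given no effect), which does reach 52, so (f) meets the standard; on (g) the weight is 63 (the authority's 82 is given no effect), which does reach 52, so (g) meets the standard.
  All elements met. The burden passes to the authority.
At Stage II.2 the authority must meet a clear and cogent showing (weight is at least 78): on (h) the weight is 84, which does reach 78, so (h) meets the standard.
  The authority carries Stage II.2; the applicant now bears the burden.
At Stage II.3 the applicant must meet a more-likely-than-not showing (weight is at least 52): on (i) the weight is 50, < 52, so (i) does not meet the standard.
  Not every element is met, so the applicant fails to carry Stage II.3.
So the authority prevails on this issue.
— Issue III —
Stage III.1 — burden on applicant; standard: the balance of probabilities (weight is at least 49).
    (j): 67 (authority's 65 disregarded) ≥ 49 [met]
  Stage III.1 carried; the burden remains with the applicant.
Stage III.2 — burden on applicant; standard: the balance of probabilities (weight is at least 49).
    (k): 48 (authority's 30 disregarded) < 49 [not met]
  The applicant does not carry Stage III.2.
The authority prevails on this issue.
Per-issue: Issue I → applicant; Issue II → authority; Issue III → authority. The applicant must prevail on a majority of issues; overall, the authority prevails.

authority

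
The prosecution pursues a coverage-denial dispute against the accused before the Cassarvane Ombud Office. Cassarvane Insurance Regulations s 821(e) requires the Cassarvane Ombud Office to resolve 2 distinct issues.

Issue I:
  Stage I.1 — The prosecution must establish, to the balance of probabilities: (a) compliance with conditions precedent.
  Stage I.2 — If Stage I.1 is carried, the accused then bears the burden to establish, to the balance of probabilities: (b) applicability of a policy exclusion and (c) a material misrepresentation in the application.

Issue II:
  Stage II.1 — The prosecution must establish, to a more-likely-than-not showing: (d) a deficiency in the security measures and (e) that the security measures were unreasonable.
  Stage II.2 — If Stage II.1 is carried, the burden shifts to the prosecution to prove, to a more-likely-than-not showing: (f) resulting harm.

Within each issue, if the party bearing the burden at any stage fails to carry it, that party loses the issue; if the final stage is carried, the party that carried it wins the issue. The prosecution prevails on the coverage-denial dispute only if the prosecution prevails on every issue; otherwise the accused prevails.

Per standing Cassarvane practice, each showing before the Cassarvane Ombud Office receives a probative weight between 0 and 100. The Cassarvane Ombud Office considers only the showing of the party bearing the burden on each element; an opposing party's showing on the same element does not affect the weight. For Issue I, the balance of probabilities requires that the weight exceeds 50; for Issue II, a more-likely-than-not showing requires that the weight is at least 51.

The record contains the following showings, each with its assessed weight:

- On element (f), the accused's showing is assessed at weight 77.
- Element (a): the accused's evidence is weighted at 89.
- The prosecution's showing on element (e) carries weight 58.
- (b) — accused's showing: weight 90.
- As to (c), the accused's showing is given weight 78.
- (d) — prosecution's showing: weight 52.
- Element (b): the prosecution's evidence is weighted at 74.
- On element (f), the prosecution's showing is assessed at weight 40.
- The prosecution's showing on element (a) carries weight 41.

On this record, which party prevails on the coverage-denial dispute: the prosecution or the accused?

accused

— Issue I —
At Stage I.1 the prosecution must meet the balance of probabilities (weight exceeds 50): on (a) the weight is 41 (the accused's 89 is given no effect), ≤ 50, so (a) does not meet the standard.
  The prosecution does not carry Stage I.1.
So the accused prevails on this issue.
— Issue II —
Stage II.1 — burden on prosecution; standard: a more-likely-than-not showing (weight is at least 51).
    (d): 52 ≥ 51 [met]
    (e): 58 ≥ 51 [met]
  Stage II.1 carried; the burden remains with the prosecution.
Stage II.2 — burden on prosecution; standard: a more-likely-than-not showing (weight is at least 51).
    (f): 40 (accused's 77 disregarded) < 51 [not met]
  Stage II.2 not carried; the prosecution fails its burden.
So the accused prevails on this issue.
Per-issue: Issue I → accused; Issue II → accused. The prosecution must prevail on every issue; overall, the accused prevails.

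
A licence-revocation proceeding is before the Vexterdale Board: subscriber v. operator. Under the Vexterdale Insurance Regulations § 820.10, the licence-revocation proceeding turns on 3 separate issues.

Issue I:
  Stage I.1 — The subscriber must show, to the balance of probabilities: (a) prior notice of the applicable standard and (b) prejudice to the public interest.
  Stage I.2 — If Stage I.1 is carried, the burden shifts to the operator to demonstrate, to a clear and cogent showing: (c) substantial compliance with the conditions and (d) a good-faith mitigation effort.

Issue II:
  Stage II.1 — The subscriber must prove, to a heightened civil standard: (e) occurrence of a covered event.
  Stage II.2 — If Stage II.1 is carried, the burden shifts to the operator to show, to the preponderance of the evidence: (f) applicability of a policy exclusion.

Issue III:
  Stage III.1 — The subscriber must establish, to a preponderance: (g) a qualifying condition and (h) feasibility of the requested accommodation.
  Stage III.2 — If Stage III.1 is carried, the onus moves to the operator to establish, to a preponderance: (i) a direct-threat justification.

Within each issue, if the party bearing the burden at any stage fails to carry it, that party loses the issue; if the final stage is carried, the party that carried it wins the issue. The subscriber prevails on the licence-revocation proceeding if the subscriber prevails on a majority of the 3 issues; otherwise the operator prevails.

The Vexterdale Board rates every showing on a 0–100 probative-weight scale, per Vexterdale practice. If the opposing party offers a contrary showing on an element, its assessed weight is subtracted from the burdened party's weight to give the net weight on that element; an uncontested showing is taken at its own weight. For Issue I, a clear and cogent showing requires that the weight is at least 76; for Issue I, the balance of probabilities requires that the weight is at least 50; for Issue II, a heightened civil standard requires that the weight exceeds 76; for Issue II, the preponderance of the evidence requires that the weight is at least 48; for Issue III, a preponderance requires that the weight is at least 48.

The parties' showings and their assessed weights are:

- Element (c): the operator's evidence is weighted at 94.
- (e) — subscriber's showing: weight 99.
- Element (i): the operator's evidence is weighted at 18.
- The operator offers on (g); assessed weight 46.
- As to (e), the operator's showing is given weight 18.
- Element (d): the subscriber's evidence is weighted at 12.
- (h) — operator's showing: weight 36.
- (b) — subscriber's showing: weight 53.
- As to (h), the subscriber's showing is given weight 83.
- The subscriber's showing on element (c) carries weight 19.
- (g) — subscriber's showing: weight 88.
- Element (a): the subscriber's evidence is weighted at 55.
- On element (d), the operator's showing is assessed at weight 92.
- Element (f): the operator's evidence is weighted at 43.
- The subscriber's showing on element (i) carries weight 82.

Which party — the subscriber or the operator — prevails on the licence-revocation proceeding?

subscriber

— Issue I —
At Stage I.1 the subscriber must meet the balance of probabilities (weight is at least 50): on (a) the weight is 55, ≥ 50, so (a) meets the standard; on (b) the weight is 53, which does reach 50, so (b) meets the standard.
  All elements met. The burden passes to the operator.
At Stage I.2 the operator must meet a clear and cogent showing (weight is at least 76): on (c) the weight is 94 less the opposing 19 gives net 75, which does not reach 76, so (c) does not meet the standard; on (d) the weight is 92 less the opposing 12 gives net 80, which does reach 76, so (d) meets the standard.
  The operator does not carry Stage I.2.
The analysis ends at Stage I.2; the subscriber prevails on this issue.
— Issue II —
At Stage II.1 the subscriber must meet a heightened civil standard (weight exceeds 76): on (e) the weight is 99 less the opposing 18 gives net 81, which does exceed 76, so (e) meets the standard.
  Stage II.1 carried; the burden shifts to the operator.
At Stage II.2 the operator must meet the preponderance of the evidence (weight is at least 48): on (f) the weight is 43, < 48, so (f) does not meet the standard.
  Not every element is met, so the operator fails to carry Stage II.2.
The analysis ends at Stage II.2; the subscriber prevails on this issue.
— Issue III —
At Stage III.1 the subscriber must meet a preponderance (weight is at least 48): on (g) the weight is 88 less the opposing 46 gives net 42, which does not reach 48, so (g) does not meet the standard; on (h) the weight is 83 less the opposing 36 gives net 47, < 48, so (h) does not meet the standard.
  The subscriber does not carry Stage III.1.
The analysis ends at Stage III.1; the operator prevails on this issue.
Per-issue: Issue I → subscriber; Issue II → subscriber; Issue III → operator. The subscriber must prevail on a majority of issues; overall, the subscriber prevails.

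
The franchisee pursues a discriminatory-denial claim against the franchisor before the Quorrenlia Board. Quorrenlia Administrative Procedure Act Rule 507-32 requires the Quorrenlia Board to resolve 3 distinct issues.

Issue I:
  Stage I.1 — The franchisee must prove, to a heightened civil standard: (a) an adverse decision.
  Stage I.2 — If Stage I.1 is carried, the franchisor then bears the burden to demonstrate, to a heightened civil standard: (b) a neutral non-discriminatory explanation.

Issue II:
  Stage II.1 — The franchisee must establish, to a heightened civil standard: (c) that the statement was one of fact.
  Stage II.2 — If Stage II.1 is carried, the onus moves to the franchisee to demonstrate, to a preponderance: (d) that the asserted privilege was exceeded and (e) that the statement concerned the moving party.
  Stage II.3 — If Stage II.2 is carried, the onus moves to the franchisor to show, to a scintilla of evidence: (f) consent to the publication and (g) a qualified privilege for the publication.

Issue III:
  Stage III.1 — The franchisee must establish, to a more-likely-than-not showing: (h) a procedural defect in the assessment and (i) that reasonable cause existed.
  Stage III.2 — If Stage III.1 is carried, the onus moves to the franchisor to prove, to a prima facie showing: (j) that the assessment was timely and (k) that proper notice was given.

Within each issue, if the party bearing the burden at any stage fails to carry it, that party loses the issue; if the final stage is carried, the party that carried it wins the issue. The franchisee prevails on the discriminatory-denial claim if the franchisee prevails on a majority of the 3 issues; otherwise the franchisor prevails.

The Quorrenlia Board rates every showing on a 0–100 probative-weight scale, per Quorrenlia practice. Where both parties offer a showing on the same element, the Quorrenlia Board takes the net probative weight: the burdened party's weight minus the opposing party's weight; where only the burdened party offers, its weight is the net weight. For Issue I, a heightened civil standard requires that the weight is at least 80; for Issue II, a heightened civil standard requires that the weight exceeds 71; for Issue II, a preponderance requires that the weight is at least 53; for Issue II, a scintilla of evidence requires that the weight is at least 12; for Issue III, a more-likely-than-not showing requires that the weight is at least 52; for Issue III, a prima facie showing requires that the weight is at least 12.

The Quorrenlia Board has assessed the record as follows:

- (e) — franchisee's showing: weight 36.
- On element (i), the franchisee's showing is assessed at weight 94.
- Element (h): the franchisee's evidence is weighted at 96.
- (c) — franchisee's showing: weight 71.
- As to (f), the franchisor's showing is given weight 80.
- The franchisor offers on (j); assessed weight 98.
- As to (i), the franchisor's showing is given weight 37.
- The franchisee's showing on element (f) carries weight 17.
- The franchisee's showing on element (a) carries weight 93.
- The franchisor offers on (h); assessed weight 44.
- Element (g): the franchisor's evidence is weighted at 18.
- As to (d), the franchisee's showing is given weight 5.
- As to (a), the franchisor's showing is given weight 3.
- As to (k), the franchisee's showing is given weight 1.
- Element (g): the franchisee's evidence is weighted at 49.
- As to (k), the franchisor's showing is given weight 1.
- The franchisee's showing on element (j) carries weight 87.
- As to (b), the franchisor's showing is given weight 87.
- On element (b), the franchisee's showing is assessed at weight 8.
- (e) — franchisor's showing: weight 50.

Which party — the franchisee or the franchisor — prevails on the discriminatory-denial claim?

— Issue I —
At Stage I.1 the franchisee must meet a heightened civil standard (weight is at least 80): on (a) the weight is 93 less the opposing 3 gives net 90, which does reach 80, so (a) meets the standard.
  Stage I.1 is satisfied; the onus moves to the franchisor.
At Stage I.2 the franchisor must meet a heightened civil standard (weight is at least 80): on (b) the weight is 87 less the opposing 8 gives net 79, < 80, so (b) does not meet the standard.
  Not every element is met, so the franchisor fails to carry Stage I.2.
The analysis ends at Stage I.2; the franchisee prevails on this issue.
— Issue II —
Stage II.1 — burden on franchisee; standard: a heightened civil standard (weight exceeds 71).
    (c): 71 ≤ 71 [not met]
  The franchisee does not carry Stage II.1.
The analysis ends at Stage II.1; the franchisor prevails on this issue.
— Issue III —
Stage III.1 — burden on franchisee; standard: a more-likely-than-not showing (weight is at least 52).
    (h): 96 − 44 = 52 ≥ 52 [met]
    (i): 94 − 37 = 57 ≥ 52 [met]
  The franchisee carries Stage III.1; the franchisor now bears the burden.
Stage III.2 — burden on franchisor; standard: a prima facie showing (weight is at least 12).
    (j): 98 − 87 = 11 < 12 [not met]
    (k): 1 − 1 = 0 < 12 [not met]
  Not every element is met, so the franchisor fails to carry Stage III.2.
The franchisee prevails on this issue.
Per-issue: Issue I → franchisee; Issue II → franchisor; Issue III → franchisee. The franchisee must prevail on a majority of issues; overall, the franchisee prevails.

franchisee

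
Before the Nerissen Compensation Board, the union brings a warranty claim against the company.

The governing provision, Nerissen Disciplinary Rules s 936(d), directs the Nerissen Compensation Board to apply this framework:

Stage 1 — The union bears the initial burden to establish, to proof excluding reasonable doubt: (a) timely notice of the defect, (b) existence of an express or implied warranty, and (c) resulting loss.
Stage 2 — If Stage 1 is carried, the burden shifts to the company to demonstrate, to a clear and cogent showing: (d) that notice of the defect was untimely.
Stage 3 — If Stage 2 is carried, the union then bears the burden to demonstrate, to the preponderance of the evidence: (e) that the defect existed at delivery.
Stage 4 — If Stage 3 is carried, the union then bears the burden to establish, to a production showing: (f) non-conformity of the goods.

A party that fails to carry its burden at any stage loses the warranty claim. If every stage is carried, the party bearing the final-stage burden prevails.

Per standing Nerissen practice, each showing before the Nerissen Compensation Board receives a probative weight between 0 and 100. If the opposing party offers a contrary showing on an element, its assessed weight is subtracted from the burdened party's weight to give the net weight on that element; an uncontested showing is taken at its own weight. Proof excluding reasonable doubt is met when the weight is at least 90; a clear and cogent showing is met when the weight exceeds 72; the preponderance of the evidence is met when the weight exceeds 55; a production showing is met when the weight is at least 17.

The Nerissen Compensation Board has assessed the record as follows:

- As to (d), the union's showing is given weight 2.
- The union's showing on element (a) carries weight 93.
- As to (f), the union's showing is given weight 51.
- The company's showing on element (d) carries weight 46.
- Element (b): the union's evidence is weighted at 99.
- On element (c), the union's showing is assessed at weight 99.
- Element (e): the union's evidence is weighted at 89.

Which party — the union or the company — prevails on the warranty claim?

Stage 1 (union, proof excluding reasonable doubt, weight is at least 90): (a) 93 ≥ 90 — meets; (b) 99 ≥ 90 — meets; (c) 99 ≥ 90 — meets.
  Stage 1 is satisfied; the onus moves to the company.
Stage 2 (company, a clear and cogent showing, weight exceeds 72): (d) net 46−2=44 ≤ 72 — fails.
  The company does not carry Stage 2.
The union prevails.

union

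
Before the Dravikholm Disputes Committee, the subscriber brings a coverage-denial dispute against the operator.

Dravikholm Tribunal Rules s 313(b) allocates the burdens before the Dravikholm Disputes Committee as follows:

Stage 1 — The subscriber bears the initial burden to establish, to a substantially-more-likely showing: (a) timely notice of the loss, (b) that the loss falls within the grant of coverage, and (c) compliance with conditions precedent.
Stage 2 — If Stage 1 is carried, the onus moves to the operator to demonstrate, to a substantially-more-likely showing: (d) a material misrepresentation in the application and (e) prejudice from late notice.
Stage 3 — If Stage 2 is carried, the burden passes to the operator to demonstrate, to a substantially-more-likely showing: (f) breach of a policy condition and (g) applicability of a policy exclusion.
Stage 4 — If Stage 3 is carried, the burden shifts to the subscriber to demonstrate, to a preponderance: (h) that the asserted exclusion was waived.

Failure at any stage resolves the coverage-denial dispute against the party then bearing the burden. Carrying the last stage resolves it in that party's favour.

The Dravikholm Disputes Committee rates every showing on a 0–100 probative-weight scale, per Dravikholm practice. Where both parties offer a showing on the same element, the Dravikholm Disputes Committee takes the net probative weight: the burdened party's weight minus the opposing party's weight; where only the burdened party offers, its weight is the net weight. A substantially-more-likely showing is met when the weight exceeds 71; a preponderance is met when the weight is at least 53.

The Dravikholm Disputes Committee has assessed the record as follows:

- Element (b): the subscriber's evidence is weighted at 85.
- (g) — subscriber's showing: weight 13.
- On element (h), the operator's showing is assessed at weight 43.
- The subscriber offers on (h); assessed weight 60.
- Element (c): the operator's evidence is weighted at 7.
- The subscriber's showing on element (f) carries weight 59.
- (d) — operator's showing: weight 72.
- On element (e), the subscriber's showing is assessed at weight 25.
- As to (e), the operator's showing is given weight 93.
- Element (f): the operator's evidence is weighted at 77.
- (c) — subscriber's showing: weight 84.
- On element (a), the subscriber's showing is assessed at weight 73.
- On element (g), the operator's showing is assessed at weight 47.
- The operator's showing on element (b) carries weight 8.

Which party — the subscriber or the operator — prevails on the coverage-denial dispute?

subscriber

Stage 1 — burden on subscriber; standard: a substantially-more-likely showing (weight exceeds 71).
    (a): 73 > 71 [met]
    (b): 85 − 8 = 77 > 71 [met]
    (c): 84 − 7 = 77 > 71 [met]
  Stage 1 carried; the burden shifts to the operator.
Stage 2 — burden on operator; standard: a substantially-more-likely showing (weight exceeds 71).
    (d): 72 > 71 [met]
    (e): 93 − 25 = 68 ≤ 71 [not met]
  Stage 2 not carried; the operator fails its burden.
So the subscriber prevails.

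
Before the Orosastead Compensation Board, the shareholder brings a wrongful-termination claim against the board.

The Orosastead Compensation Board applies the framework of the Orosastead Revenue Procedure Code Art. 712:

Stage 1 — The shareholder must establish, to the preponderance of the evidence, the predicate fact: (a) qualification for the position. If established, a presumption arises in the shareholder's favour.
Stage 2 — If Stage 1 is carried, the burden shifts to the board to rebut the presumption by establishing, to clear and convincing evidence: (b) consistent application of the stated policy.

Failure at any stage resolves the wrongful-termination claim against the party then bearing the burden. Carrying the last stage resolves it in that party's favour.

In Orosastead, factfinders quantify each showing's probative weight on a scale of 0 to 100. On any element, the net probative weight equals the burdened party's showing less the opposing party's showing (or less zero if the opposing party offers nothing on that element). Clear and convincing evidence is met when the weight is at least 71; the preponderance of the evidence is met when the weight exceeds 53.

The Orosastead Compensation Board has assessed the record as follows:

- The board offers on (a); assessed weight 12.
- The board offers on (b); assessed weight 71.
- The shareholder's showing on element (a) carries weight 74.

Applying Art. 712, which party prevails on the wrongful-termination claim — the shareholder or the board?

Stage 1 — burden on shareholder; standard: the preponderance of the evidence (weight exceeds 53).
    (a): 74 − 12 = 62 > 53 [met]
  Stage 1 carried; the burden shifts to the board.
Stage 2 — burden on board; standard: clear and convincing evidence (weight is at least 71).
    (b): 71 ≥ 71 [met]
  All elements met at the final stage.
All stages carried — the board prevails.

board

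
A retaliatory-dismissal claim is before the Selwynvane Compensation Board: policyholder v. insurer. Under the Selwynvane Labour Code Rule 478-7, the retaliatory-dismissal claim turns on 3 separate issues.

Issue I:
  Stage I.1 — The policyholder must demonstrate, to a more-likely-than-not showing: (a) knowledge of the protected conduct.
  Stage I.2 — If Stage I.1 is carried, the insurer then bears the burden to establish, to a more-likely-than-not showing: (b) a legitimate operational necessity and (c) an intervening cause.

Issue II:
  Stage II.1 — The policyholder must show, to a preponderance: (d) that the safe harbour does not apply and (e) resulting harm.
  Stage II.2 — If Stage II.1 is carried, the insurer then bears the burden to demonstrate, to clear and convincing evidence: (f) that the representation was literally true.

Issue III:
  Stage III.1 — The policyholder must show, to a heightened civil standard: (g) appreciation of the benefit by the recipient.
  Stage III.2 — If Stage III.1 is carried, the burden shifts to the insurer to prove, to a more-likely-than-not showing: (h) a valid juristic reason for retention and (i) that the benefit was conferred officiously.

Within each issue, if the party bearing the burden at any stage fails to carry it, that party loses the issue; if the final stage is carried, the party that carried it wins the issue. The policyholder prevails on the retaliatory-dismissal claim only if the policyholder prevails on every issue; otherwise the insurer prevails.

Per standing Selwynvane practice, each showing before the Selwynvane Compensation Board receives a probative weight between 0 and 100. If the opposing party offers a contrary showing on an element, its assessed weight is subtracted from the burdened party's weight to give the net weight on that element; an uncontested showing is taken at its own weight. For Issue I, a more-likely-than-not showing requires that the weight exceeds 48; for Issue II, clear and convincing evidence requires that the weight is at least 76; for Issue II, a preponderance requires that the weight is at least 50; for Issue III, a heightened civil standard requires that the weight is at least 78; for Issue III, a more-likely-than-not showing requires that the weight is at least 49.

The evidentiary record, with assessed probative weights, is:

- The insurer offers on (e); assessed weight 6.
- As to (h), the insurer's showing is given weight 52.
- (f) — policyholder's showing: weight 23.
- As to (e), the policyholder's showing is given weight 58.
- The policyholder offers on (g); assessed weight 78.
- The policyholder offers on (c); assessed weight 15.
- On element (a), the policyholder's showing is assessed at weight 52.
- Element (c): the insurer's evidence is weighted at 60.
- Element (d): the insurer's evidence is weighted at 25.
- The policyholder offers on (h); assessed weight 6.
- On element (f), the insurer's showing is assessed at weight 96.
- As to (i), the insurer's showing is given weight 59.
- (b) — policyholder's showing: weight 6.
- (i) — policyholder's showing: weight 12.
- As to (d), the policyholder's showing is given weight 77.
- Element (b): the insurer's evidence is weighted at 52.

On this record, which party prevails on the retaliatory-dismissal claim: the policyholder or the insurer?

policyholder

— Issue I —
At Stage I.1 the policyholder must meet a more-likely-than-not showing (weight exceeds 48): on (a) the weight is 52, which does exceed 48, so (a) meets the standard.
  Stage I.1 is satisfied; the onus moves to the insurer.
At Stage I.2 the insurer must meet a more-likely-than-not showing (weight exceeds 48): on (b) the weight is 52 less the opposing 6 gives net 46, ≤ 48, so (b) does not meet the standard; on (c) the weight is 60 less the opposing 15 gives net 45, which does not exceed 48, so (c) does not meet the standard.
  The insurer does not carry Stage I.2.
So the policyholder prevails on this issue.
— Issue II —
Stage II.1 — burden on policyholder; standard: a preponderance (weight is at least 50).
    (d): 77 − 25 = 52 ≥ 50 [met]
    (e): 58 − 6 = 52 ≥ 50 [met]
  All elements met. The burden passes to the insurer.
Stage II.2 — burden on insurer; standard: clear and convincing evidence (weight is at least 76).
    (f): 96 − 23 = 73 < 76 [not met]
  The insurer does not carry Stage II.2.
The analysis ends at Stage II.2; the policyholder prevails on this issue.
— Issue III —
Stage III.1 (policyholder, a heightened civil standard, weight is at least 78): (g) 78 ≥ 78 — meets.
  All elements met. The burden passes to the insurer.
Stage III.2 (insurer, a more-likely-than-not showing, weight is at least 49): (h) net 52−6=46 < 49 — fails; (i) net 59−12=47 < 49 — fails.
  Not every element is met, so the insurer fails to carry Stage III.2.
The policyholder prevails on this issue.
Per-issue: Issue I → policyholder; Issue II → policyholder; Issue III → policyholder. The policyholder must prevail on every issue; overall, the policyholder prevails.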